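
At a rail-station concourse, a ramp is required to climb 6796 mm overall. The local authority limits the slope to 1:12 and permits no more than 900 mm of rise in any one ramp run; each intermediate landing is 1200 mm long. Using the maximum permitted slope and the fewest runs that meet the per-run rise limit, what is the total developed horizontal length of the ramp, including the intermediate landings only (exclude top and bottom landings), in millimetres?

89952 mm

⌈6796/900⌉ = 8 ramp runs. That means 7 intermediate landings.
Ramp run (horizontal) at 1:12: 6796 × 12 = 81552 mm.
7 intermediate landings contribute 7 × 1200 = 8400 mm.
Total developed length = 81552 + 8400 = 89952 mm.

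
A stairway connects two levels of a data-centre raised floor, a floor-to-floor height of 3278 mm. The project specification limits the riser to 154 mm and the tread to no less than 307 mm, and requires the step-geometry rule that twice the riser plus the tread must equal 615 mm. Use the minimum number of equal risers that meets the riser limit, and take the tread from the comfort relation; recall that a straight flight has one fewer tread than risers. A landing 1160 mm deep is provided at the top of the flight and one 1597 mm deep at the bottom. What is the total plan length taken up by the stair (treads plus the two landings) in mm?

At most 154 each: 3278/154 = 21.29, giving 22 risers.
R = 3278 ÷ 22 = 149 mm.
T = 615 − 2·149 = 317 mm, which satisfies the 307 mm minimum.
22 risers give 21 treads; going = 21 × 317 = 6657 mm.
Enclosure = 6657 + 1160 + 1597 = 9414 mm.

9414 mm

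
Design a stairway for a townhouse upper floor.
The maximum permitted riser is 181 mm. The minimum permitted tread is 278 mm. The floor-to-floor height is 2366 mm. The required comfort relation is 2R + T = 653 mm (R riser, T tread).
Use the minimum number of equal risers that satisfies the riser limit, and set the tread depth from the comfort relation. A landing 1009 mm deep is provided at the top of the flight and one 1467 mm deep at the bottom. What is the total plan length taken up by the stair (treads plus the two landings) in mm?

6571 mm

2366 / 181 = 13.072 → round up to 14 risers.
Each riser is 2366/14 = 169 mm (≤ 181 mm).
From 2R + T = 653: T = 653 − 338 = 315 mm.
Going = (14 − 1) × 315 = 4095 mm.
Add landings: 4095 + 1009 + 1467 = 6571 mm.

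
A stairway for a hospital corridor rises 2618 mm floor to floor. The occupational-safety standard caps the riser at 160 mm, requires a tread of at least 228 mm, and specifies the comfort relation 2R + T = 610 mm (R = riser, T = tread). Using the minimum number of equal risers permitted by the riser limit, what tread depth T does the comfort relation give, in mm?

302 mm

2618 / 160 = 16.363 → round up to 17 risers.
Each riser is 2618/17 = 154 mm (≤ 160 mm).
From 2R + T = 610: T = 610 − 308 = 302 mm.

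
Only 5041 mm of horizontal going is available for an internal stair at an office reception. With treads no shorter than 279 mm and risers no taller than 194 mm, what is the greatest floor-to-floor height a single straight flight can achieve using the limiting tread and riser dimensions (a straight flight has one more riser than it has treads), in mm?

Treads that fit: ⌊5041 / 279⌋ = 18.
Risers = treads + 1 = 19.
Maximum height = 19 × 194 = 3686 mm.

3686 mm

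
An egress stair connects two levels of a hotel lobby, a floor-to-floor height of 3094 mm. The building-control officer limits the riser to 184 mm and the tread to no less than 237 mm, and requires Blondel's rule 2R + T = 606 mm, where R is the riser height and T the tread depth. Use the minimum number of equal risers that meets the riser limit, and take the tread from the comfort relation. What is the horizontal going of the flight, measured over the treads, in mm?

⌈3094/184⌉ = 17 risers.
Each riser is 3094/17 = 182 mm (≤ 184 mm).
T = 606 − 2·182 = 242 mm, which satisfies the 237 mm minimum.
Treads = 17 − 1 = 16; going = 16 × 242 = 3872 mm.

3872 mm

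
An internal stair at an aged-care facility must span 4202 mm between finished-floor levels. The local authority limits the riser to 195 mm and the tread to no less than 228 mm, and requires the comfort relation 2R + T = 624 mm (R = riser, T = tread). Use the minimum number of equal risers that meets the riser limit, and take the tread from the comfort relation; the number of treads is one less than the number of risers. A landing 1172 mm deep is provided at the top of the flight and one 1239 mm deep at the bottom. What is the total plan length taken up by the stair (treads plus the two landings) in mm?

7493 mm

4202 / 195 = 21.55, so 22 risers are needed.
R = 4202 ÷ 22 = 191 mm.
T = 624 − 2·191 = 242 mm, which satisfies the 228 mm minimum.
Going = (22 − 1) × 242 = 5082 mm.
Enclosure = 5082 + 1172 + 1239 = 7493 mm.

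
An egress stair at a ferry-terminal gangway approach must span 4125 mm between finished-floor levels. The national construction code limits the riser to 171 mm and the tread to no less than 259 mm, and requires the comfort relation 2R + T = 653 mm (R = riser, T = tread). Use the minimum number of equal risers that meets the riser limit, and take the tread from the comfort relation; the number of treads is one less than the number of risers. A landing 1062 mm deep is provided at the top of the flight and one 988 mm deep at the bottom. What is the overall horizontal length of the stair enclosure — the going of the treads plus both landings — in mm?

At most 171 each: 4125/171 = 24.12, giving 25 risers.
Each riser is 4125/25 = 165 mm (≤ 171 mm).
Tread T = 653 − 2 × 165 = 323 mm (≥ 259 mm).
25 risers give 24 treads; going = 24 × 323 = 7752 mm.
Enclosure = 7752 + 1062 + 988 = 9802 mm.

9802 mm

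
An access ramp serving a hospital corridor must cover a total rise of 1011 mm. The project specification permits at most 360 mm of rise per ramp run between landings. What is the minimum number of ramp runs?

3 runs

⌈1011/360⌉ = 3 ramp runs.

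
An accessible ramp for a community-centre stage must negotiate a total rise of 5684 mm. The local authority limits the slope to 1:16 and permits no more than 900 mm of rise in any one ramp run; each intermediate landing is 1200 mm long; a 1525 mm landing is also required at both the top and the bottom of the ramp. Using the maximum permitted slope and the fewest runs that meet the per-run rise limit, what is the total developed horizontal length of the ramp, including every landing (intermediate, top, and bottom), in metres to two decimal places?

101.19 m

5684 / 900 = 6.32, so 7 ramp runs are needed. That means 6 intermediate landings.
Horizontal run for 5684 mm of rise at 1:16 is 5684 × 16 = 90944 mm.
6 intermediate landings contribute 6 × 1200 = 7200 mm.
Top and bottom landings: 2 × 1525 = 3050 mm.
Total = 90944 + 7200 + 3050 = 101194 mm.
= 101.19 m.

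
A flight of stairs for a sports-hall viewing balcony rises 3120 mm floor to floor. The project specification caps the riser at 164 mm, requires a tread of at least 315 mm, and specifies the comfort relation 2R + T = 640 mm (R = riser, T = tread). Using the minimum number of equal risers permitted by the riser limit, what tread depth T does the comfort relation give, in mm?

⌈3120/164⌉ = 20 risers.
Riser R = 3120 / 20 = 156 mm, within the 164 mm limit.
Tread T = 640 − 2 × 156 = 328 mm (≥ 315 mm).

328 mm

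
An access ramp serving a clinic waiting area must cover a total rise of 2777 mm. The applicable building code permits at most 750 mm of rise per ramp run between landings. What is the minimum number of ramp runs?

⌈2777/750⌉ = 4 ramp runs.

4 runs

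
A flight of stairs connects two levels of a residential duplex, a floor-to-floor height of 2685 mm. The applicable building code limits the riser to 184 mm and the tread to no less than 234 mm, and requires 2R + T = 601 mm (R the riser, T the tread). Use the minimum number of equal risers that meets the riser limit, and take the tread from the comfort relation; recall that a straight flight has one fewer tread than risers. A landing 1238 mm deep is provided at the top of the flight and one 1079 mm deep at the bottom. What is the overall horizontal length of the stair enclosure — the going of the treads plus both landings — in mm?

⌈2685/184⌉ = 15 risers.
Riser R = 2685 / 15 = 179 mm, within the 184 mm limit.
T = 601 − 2·179 = 243 mm, which satisfies the 234 mm minimum.
Treads = 15 − 1 = 14; going = 14 × 243 = 3402 mm.
Add landings: 3402 + 1238 + 1079 = 5719 mm.

5719 mm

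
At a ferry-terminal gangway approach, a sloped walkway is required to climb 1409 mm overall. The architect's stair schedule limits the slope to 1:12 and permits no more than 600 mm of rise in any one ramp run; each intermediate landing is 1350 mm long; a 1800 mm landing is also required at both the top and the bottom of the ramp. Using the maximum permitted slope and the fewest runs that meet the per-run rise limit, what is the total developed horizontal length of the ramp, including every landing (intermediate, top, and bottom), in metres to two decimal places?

23.21 m

⌈1409/600⌉ = 3 ramp runs. That means 2 intermediate landings.
Ramp run (horizontal) at 1:12: 1409 × 12 = 16908 mm.
Intermediate landings: 2 × 1350 = 2700 mm.
Top and bottom landings: 2 × 1800 = 3600 mm.
Total = 16908 + 2700 + 3600 = 23208 mm.
= 23.21 m.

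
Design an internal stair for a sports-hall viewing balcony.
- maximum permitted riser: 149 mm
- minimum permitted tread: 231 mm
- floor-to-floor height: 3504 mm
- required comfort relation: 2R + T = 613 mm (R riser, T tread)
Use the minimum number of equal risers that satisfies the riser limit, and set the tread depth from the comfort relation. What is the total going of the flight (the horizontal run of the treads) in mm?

⌈3504/149⌉ = 24 risers.
Riser R = 3504 / 24 = 146 mm, within the 149 mm limit.
T = 613 − 2·146 = 321 mm, which satisfies the 231 mm minimum.
Going = (24 − 1) × 321 = 7383 mm.

7383 mm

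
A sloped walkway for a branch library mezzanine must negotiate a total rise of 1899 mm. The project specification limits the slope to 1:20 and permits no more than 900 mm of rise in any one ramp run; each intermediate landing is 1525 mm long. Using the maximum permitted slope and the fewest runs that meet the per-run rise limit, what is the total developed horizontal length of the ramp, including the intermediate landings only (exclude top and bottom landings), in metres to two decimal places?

41.03 m

1899 / 900 = 2.11, so 3 ramp runs are needed. That means 2 intermediate landings.
Ramp run (horizontal) at 1:20: 1899 × 20 = 37980 mm.
2 intermediate landings contribute 2 × 1525 = 3050 mm.
Total developed length = 37980 + 3050 = 41030 mm.
= 41.03 m.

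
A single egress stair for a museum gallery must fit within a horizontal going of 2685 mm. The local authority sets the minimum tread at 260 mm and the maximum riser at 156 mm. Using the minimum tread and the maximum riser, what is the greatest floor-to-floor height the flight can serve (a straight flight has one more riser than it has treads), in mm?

1716 mm

2685 / 260 = 10.33, so 10 treads fit.
Risers = treads + 1 = 11.
Maximum height = 11 × 156 = 1716 mm.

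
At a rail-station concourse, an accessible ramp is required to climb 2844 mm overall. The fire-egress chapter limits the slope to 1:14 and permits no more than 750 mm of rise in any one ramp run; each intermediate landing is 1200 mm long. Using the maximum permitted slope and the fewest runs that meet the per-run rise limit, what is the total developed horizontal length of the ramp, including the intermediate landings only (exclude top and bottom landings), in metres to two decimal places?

2844 / 750 = 3.79, so 4 ramp runs are needed. That means 3 intermediate landings.
Ramp run (horizontal) at 1:14: 2844 × 14 = 39816 mm.
3 intermediate landings contribute 3 × 1200 = 3600 mm.
Total developed length = 39816 + 3600 = 43416 mm.
= 43.42 m.

43.42 m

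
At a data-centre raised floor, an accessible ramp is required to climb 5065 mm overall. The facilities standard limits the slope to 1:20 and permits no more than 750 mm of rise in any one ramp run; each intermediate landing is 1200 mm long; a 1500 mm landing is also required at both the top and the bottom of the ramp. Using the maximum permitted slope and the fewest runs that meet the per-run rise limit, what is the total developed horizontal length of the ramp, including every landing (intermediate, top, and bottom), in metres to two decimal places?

111.50 m

At most 750 each: 5065/750 = 6.75, giving 7 ramp runs. That means 6 intermediate landings.
Horizontal run for 5065 mm of rise at 1:20 is 5065 × 20 = 101300 mm.
Intermediate landings: 6 × 1200 = 7200 mm.
Top and bottom landings: 2 × 1500 = 3000 mm.
Total = 101300 + 7200 + 3000 = 111500 mm.
= 111.50 m.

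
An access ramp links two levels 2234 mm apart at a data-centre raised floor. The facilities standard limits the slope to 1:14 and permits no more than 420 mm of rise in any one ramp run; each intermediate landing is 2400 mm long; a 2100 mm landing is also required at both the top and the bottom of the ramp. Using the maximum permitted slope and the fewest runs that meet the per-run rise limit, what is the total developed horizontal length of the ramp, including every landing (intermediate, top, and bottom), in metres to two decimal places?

47.48 m

At most 420 each: 2234/420 = 5.32, giving 6 ramp runs. That means 5 intermediate landings.
Horizontal run for 2234 mm of rise at 1:14 is 2234 × 14 = 31276 mm.
Intermediate landings: 5 × 2400 = 12000 mm.
Top and bottom landings: 2 × 2100 = 4200 mm.
Total = 31276 + 12000 + 4200 = 47476 mm.
= 47.48 m.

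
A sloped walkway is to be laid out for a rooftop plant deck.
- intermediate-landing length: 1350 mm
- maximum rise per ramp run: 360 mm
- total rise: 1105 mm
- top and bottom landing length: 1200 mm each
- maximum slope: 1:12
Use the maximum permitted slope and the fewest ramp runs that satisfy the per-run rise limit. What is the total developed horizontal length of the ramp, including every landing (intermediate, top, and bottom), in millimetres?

19710 mm

1105 / 360 = 3.07, so 4 ramp runs are needed. That means 3 intermediate landings.
Horizontal run for 1105 mm of rise at 1:12 is 1105 × 12 = 13260 mm.
Intermediate landings: 3 × 1350 = 4050 mm.
Top and bottom landings: 2 × 1200 = 2400 mm.
Total = 13260 + 4050 + 2400 = 19710 mm.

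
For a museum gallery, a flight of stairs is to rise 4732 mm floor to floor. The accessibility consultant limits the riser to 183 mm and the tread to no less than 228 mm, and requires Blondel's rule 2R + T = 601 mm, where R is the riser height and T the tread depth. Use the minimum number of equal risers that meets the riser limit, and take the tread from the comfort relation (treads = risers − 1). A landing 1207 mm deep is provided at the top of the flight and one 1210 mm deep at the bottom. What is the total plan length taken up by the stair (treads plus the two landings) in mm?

8342 mm

At most 183 each: 4732/183 = 25.86, giving 26 risers.
Each riser is 4732/26 = 182 mm (≤ 183 mm).
T = 601 − 2·182 = 237 mm, which satisfies the 228 mm minimum.
Going = (26 − 1) × 237 = 5925 mm.
Enclosure = 5925 + 1207 + 1210 = 8342 mm.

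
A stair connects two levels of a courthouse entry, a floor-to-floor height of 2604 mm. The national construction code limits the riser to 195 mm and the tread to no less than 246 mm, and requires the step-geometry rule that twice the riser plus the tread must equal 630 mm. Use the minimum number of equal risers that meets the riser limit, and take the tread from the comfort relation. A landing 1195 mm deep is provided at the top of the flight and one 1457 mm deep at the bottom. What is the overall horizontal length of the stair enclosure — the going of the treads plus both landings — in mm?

2604 / 195 = 13.354 → round up to 14 risers.
Each riser is 2604/14 = 186 mm (≤ 195 mm).
T = 630 − 2·186 = 258 mm, which satisfies the 246 mm minimum.
Going = (14 − 1) × 258 = 3354 mm.
Add landings: 3354 + 1195 + 1457 = 6006 mm.

6006 mm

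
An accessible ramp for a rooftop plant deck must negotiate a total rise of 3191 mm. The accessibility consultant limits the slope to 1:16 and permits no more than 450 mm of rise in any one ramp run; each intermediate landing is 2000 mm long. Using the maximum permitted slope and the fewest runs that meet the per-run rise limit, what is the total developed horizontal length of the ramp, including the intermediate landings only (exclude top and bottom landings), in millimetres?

65056 mm

3191 / 450 = 7.091 → round up to 8 ramp runs. That means 7 intermediate landings.
Horizontal run for 3191 mm of rise at 1:16 is 3191 × 16 = 51056 mm.
7 intermediate landings contribute 7 × 2000 = 14000 mm.
Total developed length = 51056 + 14000 = 65056 mm.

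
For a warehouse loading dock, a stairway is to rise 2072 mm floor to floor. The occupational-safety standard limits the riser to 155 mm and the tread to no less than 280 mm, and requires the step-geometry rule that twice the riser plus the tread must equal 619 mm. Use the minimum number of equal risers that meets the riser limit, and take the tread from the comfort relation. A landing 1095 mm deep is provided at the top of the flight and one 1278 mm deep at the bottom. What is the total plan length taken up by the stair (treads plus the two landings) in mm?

⌈2072/155⌉ = 14 risers.
Each riser is 2072/14 = 148 mm (≤ 155 mm).
T = 619 − 2·148 = 323 mm, which satisfies the 280 mm minimum.
Going = (14 − 1) × 323 = 4199 mm.
Add landings: 4199 + 1095 + 1278 = 6572 mm.

6572 mm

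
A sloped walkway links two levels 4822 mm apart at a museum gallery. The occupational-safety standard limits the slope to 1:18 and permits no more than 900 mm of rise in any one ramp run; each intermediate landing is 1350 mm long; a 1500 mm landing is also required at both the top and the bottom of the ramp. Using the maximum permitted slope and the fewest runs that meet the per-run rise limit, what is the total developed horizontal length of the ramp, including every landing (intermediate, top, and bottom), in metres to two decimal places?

96.55 m

At most 900 each: 4822/900 = 5.36, giving 6 ramp runs. That means 5 intermediate landings.
Ramp run (horizontal) at 1:18: 4822 × 18 = 86796 mm.
Intermediate landings: 5 × 1350 = 6750 mm.
Top and bottom landings: 2 × 1500 = 3000 mm.
Total = 86796 + 6750 + 3000 = 96546 mm.
= 96.55 m.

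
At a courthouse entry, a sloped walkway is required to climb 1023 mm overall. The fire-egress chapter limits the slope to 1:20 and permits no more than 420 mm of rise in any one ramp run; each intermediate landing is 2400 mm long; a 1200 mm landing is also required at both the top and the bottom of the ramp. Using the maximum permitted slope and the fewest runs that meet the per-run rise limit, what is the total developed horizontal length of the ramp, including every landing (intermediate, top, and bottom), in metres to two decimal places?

27.66 m

1023 / 420 = 2.44, so 3 ramp runs are needed. That means 2 intermediate landings.
Horizontal run for 1023 mm of rise at 1:20 is 1023 × 20 = 20460 mm.
2 intermediate landings contribute 2 × 2400 = 4800 mm.
Top and bottom landings: 2 × 1200 = 2400 mm.
Total = 20460 + 4800 + 2400 = 27660 mm.
= 27.66 m.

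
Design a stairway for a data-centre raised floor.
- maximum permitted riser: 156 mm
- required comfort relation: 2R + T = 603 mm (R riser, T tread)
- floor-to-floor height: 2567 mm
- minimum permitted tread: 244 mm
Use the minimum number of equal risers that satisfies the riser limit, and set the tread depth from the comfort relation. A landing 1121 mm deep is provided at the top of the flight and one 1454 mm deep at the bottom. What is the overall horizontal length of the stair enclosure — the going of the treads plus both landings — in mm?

2567 / 156 = 16.455 → round up to 17 risers.
Riser R = 2567 / 17 = 151 mm, within the 156 mm limit.
Tread T = 603 − 2 × 151 = 301 mm (≥ 244 mm).
Treads = 17 − 1 = 16; going = 16 × 301 = 4816 mm.
Enclosure = 4816 + 1121 + 1454 = 7391 mm.

7391 mm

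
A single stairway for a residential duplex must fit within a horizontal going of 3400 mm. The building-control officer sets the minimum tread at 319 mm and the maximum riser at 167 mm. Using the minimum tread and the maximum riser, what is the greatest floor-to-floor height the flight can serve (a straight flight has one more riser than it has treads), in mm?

3400 / 319 = 10.66, so 10 treads fit.
Risers = treads + 1 = 11.
Maximum height = 11 × 167 = 1837 mm.

1837 mm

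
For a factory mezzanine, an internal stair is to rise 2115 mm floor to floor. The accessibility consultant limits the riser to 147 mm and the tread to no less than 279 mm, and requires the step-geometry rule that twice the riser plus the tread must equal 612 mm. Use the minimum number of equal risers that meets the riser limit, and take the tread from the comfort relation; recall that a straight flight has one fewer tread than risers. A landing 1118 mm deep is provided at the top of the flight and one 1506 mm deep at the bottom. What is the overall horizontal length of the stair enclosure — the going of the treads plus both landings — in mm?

2115 / 147 = 14.39, so 15 risers are needed.
R = 2115 ÷ 15 = 141 mm.
From 2R + T = 612: T = 612 − 282 = 330 mm.
Going = (15 − 1) × 330 = 4620 mm.
Enclosure = 4620 + 1118 + 1506 = 7244 mm.

7244 mm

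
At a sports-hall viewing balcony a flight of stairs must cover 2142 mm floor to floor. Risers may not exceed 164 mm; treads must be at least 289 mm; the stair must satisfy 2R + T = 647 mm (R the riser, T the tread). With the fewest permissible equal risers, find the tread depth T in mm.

341 mm

At most 164 each: 2142/164 = 13.06, giving 14 risers.
Riser R = 2142 / 14 = 153 mm, within the 164 mm limit.
Tread T = 647 − 2 × 153 = 341 mm (≥ 289 mm).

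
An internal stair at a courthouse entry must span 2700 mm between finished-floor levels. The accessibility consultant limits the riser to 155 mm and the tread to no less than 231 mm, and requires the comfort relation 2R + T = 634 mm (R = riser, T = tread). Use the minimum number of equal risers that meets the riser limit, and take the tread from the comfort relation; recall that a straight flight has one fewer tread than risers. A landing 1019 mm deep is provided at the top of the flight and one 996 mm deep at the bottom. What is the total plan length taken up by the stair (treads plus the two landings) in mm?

7693 mm

2700 / 155 = 17.419 → round up to 18 risers.
R = 2700 ÷ 18 = 150 mm.
From 2R + T = 634: T = 634 − 300 = 334 mm.
18 risers give 17 treads; going = 17 × 334 = 5678 mm.
Enclosure = 5678 + 1019 + 996 = 7693 mm.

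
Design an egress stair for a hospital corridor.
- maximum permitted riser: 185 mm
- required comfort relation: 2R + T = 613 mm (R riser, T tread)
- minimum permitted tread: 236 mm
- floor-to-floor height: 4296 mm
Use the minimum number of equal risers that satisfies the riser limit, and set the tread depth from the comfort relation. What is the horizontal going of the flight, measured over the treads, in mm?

4296 / 185 = 23.22, so 24 risers are needed.
R = 4296 ÷ 24 = 179 mm.
T = 613 − 2·179 = 255 mm, which satisfies the 236 mm minimum.
Going = (24 − 1) × 255 = 5865 mm.

5865 mm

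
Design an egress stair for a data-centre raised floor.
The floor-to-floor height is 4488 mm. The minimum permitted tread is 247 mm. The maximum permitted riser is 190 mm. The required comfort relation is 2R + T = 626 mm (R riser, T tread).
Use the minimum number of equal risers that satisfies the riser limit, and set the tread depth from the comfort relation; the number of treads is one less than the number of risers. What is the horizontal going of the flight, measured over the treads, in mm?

5796 mm

At most 190 each: 4488/190 = 23.62, giving 24 risers.
Each riser is 4488/24 = 187 mm (≤ 190 mm).
From 2R + T = 626: T = 626 − 374 = 252 mm.
Going = (24 − 1) × 252 = 5796 mm.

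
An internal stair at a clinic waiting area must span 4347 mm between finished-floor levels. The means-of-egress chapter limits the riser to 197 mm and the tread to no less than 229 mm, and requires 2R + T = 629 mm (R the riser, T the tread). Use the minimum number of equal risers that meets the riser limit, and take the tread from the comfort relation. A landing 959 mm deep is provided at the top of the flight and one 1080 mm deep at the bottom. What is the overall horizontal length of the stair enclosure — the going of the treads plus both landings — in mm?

4347 / 197 = 22.07, so 23 risers are needed.
R = 4347 ÷ 23 = 189 mm.
Tread T = 629 − 2 × 189 = 251 mm (≥ 229 mm).
Going = (23 − 1) × 251 = 5522 mm.
Add landings: 5522 + 959 + 1080 = 7561 mm.

7561 mm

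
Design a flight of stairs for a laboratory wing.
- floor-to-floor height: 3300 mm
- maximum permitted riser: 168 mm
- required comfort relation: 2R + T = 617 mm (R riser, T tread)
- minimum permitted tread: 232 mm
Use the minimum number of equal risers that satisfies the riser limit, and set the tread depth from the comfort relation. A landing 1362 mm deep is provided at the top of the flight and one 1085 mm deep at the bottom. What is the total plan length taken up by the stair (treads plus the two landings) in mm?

7900 mm

3300 / 168 = 19.64, so 20 risers are needed.
Each riser is 3300/20 = 165 mm (≤ 168 mm).
Tread T = 617 − 2 × 165 = 287 mm (≥ 232 mm).
Treads = 20 − 1 = 19; going = 19 × 287 = 5453 mm.
Enclosure = 5453 + 1362 + 1085 = 7900 mm.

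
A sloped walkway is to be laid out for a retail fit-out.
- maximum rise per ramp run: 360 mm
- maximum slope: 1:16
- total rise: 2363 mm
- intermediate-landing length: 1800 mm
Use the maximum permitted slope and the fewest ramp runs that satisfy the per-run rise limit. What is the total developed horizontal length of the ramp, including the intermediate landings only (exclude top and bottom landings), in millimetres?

2363 / 360 = 6.564 → round up to 7 ramp runs. That means 6 intermediate landings.
Horizontal run for 2363 mm of rise at 1:16 is 2363 × 16 = 37808 mm.
6 intermediate landings contribute 6 × 1800 = 10800 mm.
Total developed length = 37808 + 10800 = 48608 mm.

48608 mm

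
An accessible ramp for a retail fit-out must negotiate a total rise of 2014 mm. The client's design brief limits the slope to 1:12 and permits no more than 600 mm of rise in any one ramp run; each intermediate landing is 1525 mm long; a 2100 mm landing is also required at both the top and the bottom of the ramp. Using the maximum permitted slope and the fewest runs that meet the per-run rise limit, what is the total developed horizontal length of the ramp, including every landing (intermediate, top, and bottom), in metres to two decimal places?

2014 / 600 = 3.357 → round up to 4 ramp runs. That means 3 intermediate landings.
Horizontal run for 2014 mm of rise at 1:12 is 2014 × 12 = 24168 mm.
Intermediate landings: 3 × 1525 = 4575 mm.
Top and bottom landings: 2 × 2100 = 4200 mm.
Total = 24168 + 4575 + 4200 = 32943 mm.
= 32.94 m.

32.94 m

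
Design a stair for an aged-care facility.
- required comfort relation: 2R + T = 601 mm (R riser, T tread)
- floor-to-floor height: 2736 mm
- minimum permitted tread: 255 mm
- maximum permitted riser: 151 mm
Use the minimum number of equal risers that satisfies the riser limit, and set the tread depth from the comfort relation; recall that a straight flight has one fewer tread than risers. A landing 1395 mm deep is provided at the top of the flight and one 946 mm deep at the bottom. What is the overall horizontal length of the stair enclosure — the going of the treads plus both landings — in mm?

7975 mm

At most 151 each: 2736/151 = 18.12, giving 19 risers.
R = 2736 ÷ 19 = 144 mm.
Tread T = 601 − 2 × 144 = 313 mm (≥ 255 mm).
Treads = 19 − 1 = 18; going = 18 × 313 = 5634 mm.
Add landings: 5634 + 1395 + 946 = 7975 mm.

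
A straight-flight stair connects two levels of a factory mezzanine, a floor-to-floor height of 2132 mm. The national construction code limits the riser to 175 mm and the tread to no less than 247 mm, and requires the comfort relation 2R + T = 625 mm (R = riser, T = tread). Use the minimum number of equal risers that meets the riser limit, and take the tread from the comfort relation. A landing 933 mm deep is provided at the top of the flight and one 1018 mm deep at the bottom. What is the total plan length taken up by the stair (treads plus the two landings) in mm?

2132 / 175 = 12.183 → round up to 13 risers.
Each riser is 2132/13 = 164 mm (≤ 175 mm).
T = 625 − 2·164 = 297 mm, which satisfies the 247 mm minimum.
Going = (13 − 1) × 297 = 3564 mm.
Add landings: 3564 + 933 + 1018 = 5515 mm.

5515 mm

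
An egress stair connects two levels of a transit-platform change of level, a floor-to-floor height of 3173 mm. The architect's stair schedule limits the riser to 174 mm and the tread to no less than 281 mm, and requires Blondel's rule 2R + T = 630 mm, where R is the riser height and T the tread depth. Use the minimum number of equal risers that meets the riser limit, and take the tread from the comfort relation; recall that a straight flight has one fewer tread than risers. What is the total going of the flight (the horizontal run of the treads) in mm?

5328 mm

3173 / 174 = 18.24, so 19 risers are needed.
Riser R = 3173 / 19 = 167 mm, within the 174 mm limit.
From 2R + T = 630: T = 630 − 334 = 296 mm.
Treads = 19 − 1 = 18; going = 18 × 296 = 5328 mm.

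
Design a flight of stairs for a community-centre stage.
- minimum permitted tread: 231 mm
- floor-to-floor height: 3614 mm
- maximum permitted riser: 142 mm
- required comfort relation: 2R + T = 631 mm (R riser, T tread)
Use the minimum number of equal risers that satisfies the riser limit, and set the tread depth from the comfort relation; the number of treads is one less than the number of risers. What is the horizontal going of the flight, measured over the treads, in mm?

8825 mm

At most 142 each: 3614/142 = 25.45, giving 26 risers.
Riser R = 3614 / 26 = 139 mm, within the 142 mm limit.
From 2R + T = 631: T = 631 − 278 = 353 mm.
26 risers give 25 treads; going = 25 × 353 = 8825 mm.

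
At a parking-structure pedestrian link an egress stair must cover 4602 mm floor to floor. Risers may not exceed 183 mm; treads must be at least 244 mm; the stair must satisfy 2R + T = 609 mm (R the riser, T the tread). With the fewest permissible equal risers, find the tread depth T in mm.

255 mm

4602 / 183 = 25.148 → round up to 26 risers.
Each riser is 4602/26 = 177 mm (≤ 183 mm).
T = 609 − 2·177 = 255 mm, which satisfies the 244 mm minimum.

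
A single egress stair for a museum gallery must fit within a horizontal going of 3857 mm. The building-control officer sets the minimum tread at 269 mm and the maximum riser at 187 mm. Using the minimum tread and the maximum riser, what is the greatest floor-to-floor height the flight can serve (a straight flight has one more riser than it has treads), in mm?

3857 / 269 = 14.34, so 14 treads fit.
Risers = treads + 1 = 15.
Maximum height = 15 × 187 = 2805 mm.

2805 mm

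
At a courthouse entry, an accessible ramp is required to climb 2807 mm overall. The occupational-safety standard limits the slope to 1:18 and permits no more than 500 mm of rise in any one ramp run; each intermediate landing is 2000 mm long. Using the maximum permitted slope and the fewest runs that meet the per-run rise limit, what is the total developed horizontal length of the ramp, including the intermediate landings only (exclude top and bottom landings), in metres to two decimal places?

60.53 m

2807 / 500 = 5.61, so 6 ramp runs are needed. That means 5 intermediate landings.
Ramp run (horizontal) at 1:18: 2807 × 18 = 50526 mm.
Intermediate landings: 5 × 2000 = 10000 mm.
Developed length = 50526 + 10000 = 60526 mm.
= 60.53 m.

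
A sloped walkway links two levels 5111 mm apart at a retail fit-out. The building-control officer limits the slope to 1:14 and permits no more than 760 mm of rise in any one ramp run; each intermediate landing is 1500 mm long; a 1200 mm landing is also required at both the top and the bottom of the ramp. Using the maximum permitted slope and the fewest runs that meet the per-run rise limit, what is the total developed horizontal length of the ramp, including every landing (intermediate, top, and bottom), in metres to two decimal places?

5111 / 760 = 6.72, so 7 ramp runs are needed. That means 6 intermediate landings.
Horizontal run for 5111 mm of rise at 1:14 is 5111 × 14 = 71554 mm.
Intermediate landings: 6 × 1500 = 9000 mm.
Top and bottom landings: 2 × 1200 = 2400 mm.
Total = 71554 + 9000 + 2400 = 82954 mm.
= 82.95 m.

82.95 m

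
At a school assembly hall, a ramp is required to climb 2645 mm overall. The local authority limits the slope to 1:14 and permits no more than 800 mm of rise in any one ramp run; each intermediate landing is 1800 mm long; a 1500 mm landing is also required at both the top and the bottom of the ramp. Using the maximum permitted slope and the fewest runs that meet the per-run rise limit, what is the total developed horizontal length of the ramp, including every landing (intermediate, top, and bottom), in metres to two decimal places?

At most 800 each: 2645/800 = 3.31, giving 4 ramp runs. That means 3 intermediate landings.
Ramp run (horizontal) at 1:14: 2645 × 14 = 37030 mm.
3 intermediate landings contribute 3 × 1800 = 5400 mm.
Top and bottom landings: 2 × 1500 = 3000 mm.
Total = 37030 + 5400 + 3000 = 45430 mm.
= 45.43 m.

45.43 m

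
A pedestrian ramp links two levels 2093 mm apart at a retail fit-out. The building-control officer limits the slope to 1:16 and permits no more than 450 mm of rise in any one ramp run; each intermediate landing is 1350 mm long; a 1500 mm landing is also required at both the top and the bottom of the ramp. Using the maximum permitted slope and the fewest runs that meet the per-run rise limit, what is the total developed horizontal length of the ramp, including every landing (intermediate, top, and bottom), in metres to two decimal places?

2093 / 450 = 4.651 → round up to 5 ramp runs. That means 4 intermediate landings.
Horizontal run for 2093 mm of rise at 1:16 is 2093 × 16 = 33488 mm.
Intermediate landings: 4 × 1350 = 5400 mm.
Top and bottom landings: 2 × 1500 = 3000 mm.
Total = 33488 + 5400 + 3000 = 41888 mm.
= 41.89 m.

41.89 m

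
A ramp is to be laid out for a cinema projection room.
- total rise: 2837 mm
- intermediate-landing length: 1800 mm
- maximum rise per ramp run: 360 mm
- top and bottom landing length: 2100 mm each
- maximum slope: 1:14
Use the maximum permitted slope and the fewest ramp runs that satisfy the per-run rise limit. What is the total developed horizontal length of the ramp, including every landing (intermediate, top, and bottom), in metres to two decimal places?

⌈2837/360⌉ = 8 ramp runs. That means 7 intermediate landings.
Horizontal run for 2837 mm of rise at 1:14 is 2837 × 14 = 39718 mm.
Intermediate landings: 7 × 1800 = 12600 mm.
Top and bottom landings: 2 × 2100 = 4200 mm.
Total = 39718 + 12600 + 4200 = 56518 mm.
= 56.52 m.

56.52 m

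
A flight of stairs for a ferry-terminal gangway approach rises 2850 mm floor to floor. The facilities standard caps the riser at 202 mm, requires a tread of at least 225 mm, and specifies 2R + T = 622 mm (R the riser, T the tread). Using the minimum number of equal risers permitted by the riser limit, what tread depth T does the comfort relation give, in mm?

242 mm

2850 / 202 = 14.11, so 15 risers are needed.
Riser R = 2850 / 15 = 190 mm, within the 202 mm limit.
From 2R + T = 622: T = 622 − 380 = 242 mm.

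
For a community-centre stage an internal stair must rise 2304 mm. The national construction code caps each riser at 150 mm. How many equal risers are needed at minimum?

2304 / 150 = 15.36, so 16 risers are needed.

16 risers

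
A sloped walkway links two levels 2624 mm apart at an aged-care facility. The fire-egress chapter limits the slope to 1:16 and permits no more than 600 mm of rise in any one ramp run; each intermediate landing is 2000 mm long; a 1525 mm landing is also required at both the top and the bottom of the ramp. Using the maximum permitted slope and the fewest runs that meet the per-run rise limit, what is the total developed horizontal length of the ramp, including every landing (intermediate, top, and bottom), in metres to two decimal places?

53.03 m

2624 / 600 = 4.37, so 5 ramp runs are needed. That means 4 intermediate landings.
Ramp run (horizontal) at 1:16: 2624 × 16 = 41984 mm.
4 intermediate landings contribute 4 × 2000 = 8000 mm.
Top and bottom landings: 2 × 1525 = 3050 mm.
Total = 41984 + 8000 + 3050 = 53034 mm.
= 53.03 m.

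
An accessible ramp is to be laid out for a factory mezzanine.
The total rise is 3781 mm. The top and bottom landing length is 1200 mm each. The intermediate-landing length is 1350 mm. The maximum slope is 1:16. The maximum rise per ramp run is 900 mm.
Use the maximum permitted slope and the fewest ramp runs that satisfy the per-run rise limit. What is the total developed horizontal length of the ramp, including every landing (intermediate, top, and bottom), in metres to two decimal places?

68.30 m

⌈3781/900⌉ = 5 ramp runs. That means 4 intermediate landings.
Horizontal run for 3781 mm of rise at 1:16 is 3781 × 16 = 60496 mm.
4 intermediate landings contribute 4 × 1350 = 5400 mm.
Top and bottom landings: 2 × 1200 = 2400 mm.
Total = 60496 + 5400 + 2400 = 68296 mm.
= 68.30 m.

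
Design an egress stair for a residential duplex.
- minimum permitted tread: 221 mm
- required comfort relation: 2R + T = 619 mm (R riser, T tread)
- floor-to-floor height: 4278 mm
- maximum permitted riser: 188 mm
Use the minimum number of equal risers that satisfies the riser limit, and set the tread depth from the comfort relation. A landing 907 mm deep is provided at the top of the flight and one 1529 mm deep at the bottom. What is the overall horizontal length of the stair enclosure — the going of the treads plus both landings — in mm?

At most 188 each: 4278/188 = 22.76, giving 23 risers.
R = 4278 ÷ 23 = 186 mm.
Tread T = 619 − 2 × 186 = 247 mm (≥ 221 mm).
Going = (23 − 1) × 247 = 5434 mm.
Enclosure = 5434 + 907 + 1529 = 7870 mm.

7870 mm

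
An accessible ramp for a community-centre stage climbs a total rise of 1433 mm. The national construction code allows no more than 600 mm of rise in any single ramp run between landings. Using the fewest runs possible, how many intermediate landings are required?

1433 / 600 = 2.39, so 3 ramp runs are needed.
3 runs are separated by 2 intermediate landings.

2 intermediate landings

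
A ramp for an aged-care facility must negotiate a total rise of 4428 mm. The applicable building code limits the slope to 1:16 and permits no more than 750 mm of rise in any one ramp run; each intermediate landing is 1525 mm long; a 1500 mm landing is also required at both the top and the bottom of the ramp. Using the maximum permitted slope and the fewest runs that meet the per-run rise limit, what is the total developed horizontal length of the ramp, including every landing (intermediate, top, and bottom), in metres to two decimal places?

81.47 m

⌈4428/750⌉ = 6 ramp runs. That means 5 intermediate landings.
Horizontal run for 4428 mm of rise at 1:16 is 4428 × 16 = 70848 mm.
5 intermediate landings contribute 5 × 1525 = 7625 mm.
Top and bottom landings: 2 × 1500 = 3000 mm.
Total = 70848 + 7625 + 3000 = 81473 mm.
= 81.47 m.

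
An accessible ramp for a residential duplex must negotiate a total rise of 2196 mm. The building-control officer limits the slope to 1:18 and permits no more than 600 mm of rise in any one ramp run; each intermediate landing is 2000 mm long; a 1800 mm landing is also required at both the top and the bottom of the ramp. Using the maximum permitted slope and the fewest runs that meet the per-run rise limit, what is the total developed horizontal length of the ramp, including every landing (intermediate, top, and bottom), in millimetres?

2196 / 600 = 3.660 → round up to 4 ramp runs. That means 3 intermediate landings.
Ramp run (horizontal) at 1:18: 2196 × 18 = 39528 mm.
Intermediate landings: 3 × 2000 = 6000 mm.
Top and bottom landings: 2 × 1800 = 3600 mm.
Total = 39528 + 6000 + 3600 = 49128 mm.

49128 mm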